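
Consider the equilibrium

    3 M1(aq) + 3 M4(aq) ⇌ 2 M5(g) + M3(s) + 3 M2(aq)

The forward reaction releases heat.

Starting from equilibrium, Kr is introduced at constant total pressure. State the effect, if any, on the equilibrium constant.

unchanged

The equilibrium constant depends only on temperature. This perturbation may move the position of equilibrium, but since T is unchanged, K itself is unchanged.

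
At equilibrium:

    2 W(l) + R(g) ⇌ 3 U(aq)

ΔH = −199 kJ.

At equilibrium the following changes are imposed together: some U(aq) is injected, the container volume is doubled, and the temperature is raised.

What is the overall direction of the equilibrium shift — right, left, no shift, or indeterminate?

Adding U (aq), a product, drives the reaction to the left.
Gas moles: reactants 1, products 0 (Δn_gas = -1). Expansion shifts the system toward the side with more moles of gas — to the left.
The forward reaction is exothermic. Raising T favours the endothermic direction — shift to the left.
All effects act in the same direction — net shift to the left.

left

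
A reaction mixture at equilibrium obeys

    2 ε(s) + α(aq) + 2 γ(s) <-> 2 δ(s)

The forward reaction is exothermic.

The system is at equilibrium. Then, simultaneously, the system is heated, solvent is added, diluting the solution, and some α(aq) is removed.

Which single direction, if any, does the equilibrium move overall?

left

The forward reaction is exothermic. Raising T favours the endothermic direction — shift to the left.
Dilution lowers every aqueous concentration by the same factor. Δn_aq = 0 − 1 = -1, so the system shifts toward the side with more dissolved moles — to the left.
Removing α (aq), a reactant, drives the reaction to the left.
All effects act in the same direction — net shift to the left.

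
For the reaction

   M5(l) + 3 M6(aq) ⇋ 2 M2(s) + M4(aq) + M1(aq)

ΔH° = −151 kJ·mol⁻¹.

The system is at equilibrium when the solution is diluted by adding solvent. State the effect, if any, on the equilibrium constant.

unchanged

The equilibrium constant depends only on temperature. This perturbation may move the position of equilibrium, but since T is unchanged, K itself is unchanged.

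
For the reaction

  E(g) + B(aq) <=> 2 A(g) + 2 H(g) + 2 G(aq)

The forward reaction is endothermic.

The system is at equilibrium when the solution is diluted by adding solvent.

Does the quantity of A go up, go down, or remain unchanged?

Dilution lowers every aqueous concentration by the same factor. Δn_aq = 2 − 1 = +1, so the system shifts toward the side with more dissolved moles — to the right.
The net shift is to the right. A is a product, so its amount increases.

increases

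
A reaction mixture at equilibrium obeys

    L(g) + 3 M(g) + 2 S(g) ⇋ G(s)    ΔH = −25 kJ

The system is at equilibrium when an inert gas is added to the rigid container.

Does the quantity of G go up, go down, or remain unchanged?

At constant volume, adding an inert gas leaves every reacting species' partial pressure unchanged, so Q is unchanged — no shift from this change.
No net shift occurs, so the amount of G is unchanged.

unchanged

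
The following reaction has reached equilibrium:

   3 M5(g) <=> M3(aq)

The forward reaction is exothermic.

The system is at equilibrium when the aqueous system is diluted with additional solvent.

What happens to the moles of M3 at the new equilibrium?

Dilution lowers every aqueous concentration by the same factor. Δn_aq = 1 − 0 = +1, so the system shifts toward the side with more dissolved moles — to the right.
The net shift is to the right. M3 is a product, so its amount increases.

increases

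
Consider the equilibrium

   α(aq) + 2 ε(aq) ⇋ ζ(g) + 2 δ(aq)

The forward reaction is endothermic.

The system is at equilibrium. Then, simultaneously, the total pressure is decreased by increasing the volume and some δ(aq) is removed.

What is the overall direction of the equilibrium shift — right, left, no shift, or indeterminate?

right

Gas moles: reactants 0, products 1 (Δn_gas = +1). Expansion shifts the system toward the side with more moles of gas — to the right.
Removing δ (aq), a product, drives the reaction to the right.
All effects act in the same direction — net shift to the right.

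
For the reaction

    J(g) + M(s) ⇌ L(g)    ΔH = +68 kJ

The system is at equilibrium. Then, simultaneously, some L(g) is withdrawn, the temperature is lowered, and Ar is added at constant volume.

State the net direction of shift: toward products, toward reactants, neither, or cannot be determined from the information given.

cannot be determined

Removing L (g), a product, drives the reaction to the right.
The forward reaction is endothermic. Lowering T favours the exothermic direction — shift to the left.
At constant volume, adding an inert gas leaves every reacting species' partial pressure unchanged, so Q is unchanged — no shift from this change.
The individual effects push in opposite directions; without quantitative information the net direction cannot be determined.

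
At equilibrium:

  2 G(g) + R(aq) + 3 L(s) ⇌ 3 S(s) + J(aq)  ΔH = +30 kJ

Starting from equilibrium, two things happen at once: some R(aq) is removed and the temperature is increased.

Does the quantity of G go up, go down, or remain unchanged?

Removing R (aq), a reactant, drives the reaction to the left.
The forward reaction is endothermic. Raising T favours the endothermic direction — shift to the right.
The two effects oppose each other, so the net shift — and hence the change in G — cannot be determined from the given information.

cannot be determined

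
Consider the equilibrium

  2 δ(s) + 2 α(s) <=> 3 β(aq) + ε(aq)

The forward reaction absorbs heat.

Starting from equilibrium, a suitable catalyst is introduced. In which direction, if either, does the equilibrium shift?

no shift

A catalyst speeds both forward and reverse rates equally; it changes neither Q nor K — no shift from this change.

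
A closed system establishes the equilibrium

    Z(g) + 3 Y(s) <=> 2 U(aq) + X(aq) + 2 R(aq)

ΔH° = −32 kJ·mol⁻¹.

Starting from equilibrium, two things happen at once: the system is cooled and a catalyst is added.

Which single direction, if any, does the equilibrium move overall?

The forward reaction is exothermic. Lowering T favours the exothermic direction — shift to the right.
A catalyst speeds both forward and reverse rates equally; it changes neither Q nor K — no shift from this change.
Only the nonzero effect(s) matter; the net shift is to the right.

right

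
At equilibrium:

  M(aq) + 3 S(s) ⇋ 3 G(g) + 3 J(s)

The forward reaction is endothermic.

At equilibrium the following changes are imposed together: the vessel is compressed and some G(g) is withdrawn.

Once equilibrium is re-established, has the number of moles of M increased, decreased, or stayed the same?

cannot be determined

Gas moles: reactants 0, products 3 (Δn_gas = +3). Compression shifts the system toward the side with fewer moles of gas — to the left.
Removing G (g), a product, drives the reaction to the right.
The two effects oppose each other, so the net shift — and hence the change in M — cannot be determined from the given information.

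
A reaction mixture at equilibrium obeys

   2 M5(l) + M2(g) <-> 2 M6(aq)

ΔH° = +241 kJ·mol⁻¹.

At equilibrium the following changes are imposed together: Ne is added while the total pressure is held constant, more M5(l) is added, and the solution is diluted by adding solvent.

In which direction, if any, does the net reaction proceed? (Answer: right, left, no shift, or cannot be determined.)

cannot be determined

Adding inert gas at constant total pressure expands the volume and lowers every reacting partial pressure. With Δn_gas = 0 − 1 = -1, Q moves away from K toward the side with fewer gas moles, so the system shifts toward the side with more gas moles — to the left.
M5 is a pure liquid; its activity is 1 regardless of amount, so Q is unaffected — no shift from this change.
Dilution lowers every aqueous concentration by the same factor. Δn_aq = 2 − 0 = +2, so the system shifts toward the side with more dissolved moles — to the right.
The individual effects push in opposite directions; without quantitative information the net direction cannot be determined.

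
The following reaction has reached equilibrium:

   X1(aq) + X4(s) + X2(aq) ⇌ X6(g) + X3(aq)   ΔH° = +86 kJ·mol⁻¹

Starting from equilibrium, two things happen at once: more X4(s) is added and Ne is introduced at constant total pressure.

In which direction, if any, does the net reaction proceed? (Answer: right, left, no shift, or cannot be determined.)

X4 is a pure solid; its activity is 1 regardless of amount, so Q is unaffected — no shift from this change.
Adding inert gas at constant total pressure expands the volume and lowers every reacting partial pressure. With Δn_gas = 1 − 0 = +1, Q moves away from K toward the side with fewer gas moles, so the system shifts toward the side with more gas moles — to the right.
Only the nonzero effect(s) matter; the net shift is to the right.

right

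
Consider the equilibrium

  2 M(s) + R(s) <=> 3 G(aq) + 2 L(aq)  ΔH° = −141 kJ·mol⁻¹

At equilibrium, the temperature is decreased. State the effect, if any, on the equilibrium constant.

K depends on temperature via the van 't Hoff relation. The forward reaction is exothermic, so lowering T increases K.

increases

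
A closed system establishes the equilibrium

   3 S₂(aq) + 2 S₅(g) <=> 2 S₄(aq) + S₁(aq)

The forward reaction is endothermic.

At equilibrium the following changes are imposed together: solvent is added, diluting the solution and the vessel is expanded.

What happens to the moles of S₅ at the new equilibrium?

increases

Dilution scales every aqueous concentration by the same factor. Δn_aq = 3 − 3 = 0, so Q is unchanged — no shift.
Gas moles: reactants 2, products 0 (Δn_gas = -2). Expansion shifts the system toward the side with more moles of gas — to the left.
The net shift is to the left. S₅ is a reactant, so its amount increases.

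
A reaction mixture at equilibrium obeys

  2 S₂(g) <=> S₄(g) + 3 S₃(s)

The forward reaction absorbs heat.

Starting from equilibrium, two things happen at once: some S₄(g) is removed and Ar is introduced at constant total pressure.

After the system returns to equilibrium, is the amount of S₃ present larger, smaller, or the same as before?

cannot be determined

Removing S₄ (g), a product, drives the reaction to the right.
Adding inert gas at constant total pressure expands the volume and lowers every reacting partial pressure. With Δn_gas = 1 − 2 = -1, Q moves away from K toward the side with fewer gas moles, so the system shifts toward the side with more gas moles — to the left.
The two effects oppose each other, so the net shift — and hence the change in S₃ — cannot be determined from the given information.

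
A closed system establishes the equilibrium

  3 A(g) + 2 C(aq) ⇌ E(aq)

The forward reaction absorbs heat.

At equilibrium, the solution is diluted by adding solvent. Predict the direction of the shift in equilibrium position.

Dilution lowers every aqueous concentration by the same factor. Δn_aq = 1 − 2 = -1, so the system shifts toward the side with more dissolved moles — to the left.

left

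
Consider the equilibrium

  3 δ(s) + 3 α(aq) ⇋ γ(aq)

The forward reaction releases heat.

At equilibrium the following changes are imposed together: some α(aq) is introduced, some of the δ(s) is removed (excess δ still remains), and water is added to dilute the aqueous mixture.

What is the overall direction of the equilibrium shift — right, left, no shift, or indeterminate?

Adding α (aq), a reactant, drives the reaction to the right.
δ is a pure solid; its activity is 1 regardless of amount, so Q is unaffected — no shift from this change.
Dilution lowers every aqueous concentration by the same factor. Δn_aq = 1 − 3 = -2, so the system shifts toward the side with more dissolved moles — to the left.
The individual effects push in opposite directions; without quantitative information the net direction cannot be determined.

cannot be determined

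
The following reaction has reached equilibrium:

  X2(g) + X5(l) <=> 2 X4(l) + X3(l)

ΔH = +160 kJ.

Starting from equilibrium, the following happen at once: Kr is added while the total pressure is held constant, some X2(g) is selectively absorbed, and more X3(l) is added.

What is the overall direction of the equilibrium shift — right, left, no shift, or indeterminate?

Adding inert gas at constant total pressure expands the volume and lowers every reacting partial pressure. With Δn_gas = 0 − 1 = -1, Q moves away from K toward the side with fewer gas moles, so the system shifts toward the side with more gas moles — to the left.
Removing X2 (g), a reactant, drives the reaction to the left.
X3 is a pure liquid; its activity is 1 regardless of amount, so Q is unaffected — no shift from this change.
Only the nonzero effect(s) matter; the net shift is to the left.

left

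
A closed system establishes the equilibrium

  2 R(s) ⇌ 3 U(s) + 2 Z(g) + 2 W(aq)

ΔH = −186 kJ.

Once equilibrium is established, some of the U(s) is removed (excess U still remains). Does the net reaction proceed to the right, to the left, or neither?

U is a pure solid; its activity is 1 regardless of amount, so Q is unaffected — no shift from this change.

no shift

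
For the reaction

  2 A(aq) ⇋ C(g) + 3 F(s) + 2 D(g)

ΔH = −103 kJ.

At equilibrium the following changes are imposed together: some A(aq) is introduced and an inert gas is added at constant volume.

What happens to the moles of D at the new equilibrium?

Adding A (aq), a reactant, drives the reaction to the right.
At constant volume, adding an inert gas leaves every reacting species' partial pressure unchanged, so Q is unchanged — no shift from this change.
The net shift is to the right. D is a product, so its amount increases.

increases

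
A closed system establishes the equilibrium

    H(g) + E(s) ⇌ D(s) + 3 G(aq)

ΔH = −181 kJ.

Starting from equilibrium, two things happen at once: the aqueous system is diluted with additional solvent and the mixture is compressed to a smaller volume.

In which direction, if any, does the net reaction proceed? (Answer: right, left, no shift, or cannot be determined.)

right

Dilution lowers every aqueous concentration by the same factor. Δn_aq = 3 − 0 = +3, so the system shifts toward the side with more dissolved moles — to the right.
Gas moles: reactants 1, products 0 (Δn_gas = -1). Compression shifts the system toward the side with fewer moles of gas — to the right.
All effects act in the same direction — net shift to the right.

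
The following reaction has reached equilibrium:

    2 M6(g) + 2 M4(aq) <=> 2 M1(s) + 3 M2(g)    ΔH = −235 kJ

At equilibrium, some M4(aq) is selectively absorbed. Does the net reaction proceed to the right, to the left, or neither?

Removing M4 (aq), a reactant, drives the reaction to the left.

left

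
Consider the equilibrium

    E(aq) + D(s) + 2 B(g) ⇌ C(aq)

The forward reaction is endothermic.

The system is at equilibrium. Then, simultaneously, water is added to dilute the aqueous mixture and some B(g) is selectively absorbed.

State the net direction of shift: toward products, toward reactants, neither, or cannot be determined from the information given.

left

Dilution scales every aqueous concentration by the same factor. Δn_aq = 1 − 1 = 0, so Q is unchanged — no shift.
Removing B (g), a reactant, drives the reaction to the left.
Only the nonzero effect(s) matter; the net shift is to the left.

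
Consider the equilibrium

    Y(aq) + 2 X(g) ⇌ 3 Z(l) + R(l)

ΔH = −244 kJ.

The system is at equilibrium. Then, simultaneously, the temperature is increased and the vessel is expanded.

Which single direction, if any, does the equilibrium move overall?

left

The forward reaction is exothermic. Raising T favours the endothermic direction — shift to the left.
Gas moles: reactants 2, products 0 (Δn_gas = -2). Expansion shifts the system toward the side with more moles of gas — to the left.
All effects act in the same direction — net shift to the left.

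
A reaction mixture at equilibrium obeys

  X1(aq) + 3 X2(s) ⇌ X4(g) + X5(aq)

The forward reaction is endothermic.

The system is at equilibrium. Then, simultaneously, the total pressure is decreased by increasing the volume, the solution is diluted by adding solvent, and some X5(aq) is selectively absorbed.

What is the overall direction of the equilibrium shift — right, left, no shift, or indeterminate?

right

Gas moles: reactants 0, products 1 (Δn_gas = +1). Expansion shifts the system toward the side with more moles of gas — to the right.
Dilution scales every aqueous concentration by the same factor. Δn_aq = 1 − 1 = 0, so Q is unchanged — no shift.
Removing X5 (aq), a product, drives the reaction to the right.
Only the nonzero effect(s) matter; the net shift is to the right.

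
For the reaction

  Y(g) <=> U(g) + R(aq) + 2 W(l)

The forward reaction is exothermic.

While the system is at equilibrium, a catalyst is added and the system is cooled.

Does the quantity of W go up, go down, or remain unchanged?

A catalyst speeds both forward and reverse rates equally; it changes neither Q nor K — no shift from this change.
The forward reaction is exothermic. Lowering T favours the exothermic direction — shift to the right.
The net shift is to the right. W is a product, so its amount increases.

increases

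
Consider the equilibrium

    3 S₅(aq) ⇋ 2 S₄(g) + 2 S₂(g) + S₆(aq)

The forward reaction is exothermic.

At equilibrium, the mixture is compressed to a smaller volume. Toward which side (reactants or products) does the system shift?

left

Gas moles: reactants 0, products 4 (Δn_gas = +4). Compression shifts the system toward the side with fewer moles of gas — to the left.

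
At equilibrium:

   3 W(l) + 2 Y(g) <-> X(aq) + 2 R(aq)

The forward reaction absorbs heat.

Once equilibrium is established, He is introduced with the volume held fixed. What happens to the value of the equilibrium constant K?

The equilibrium constant depends only on temperature. This perturbation changes neither the position of equilibrium nor K.

unchanged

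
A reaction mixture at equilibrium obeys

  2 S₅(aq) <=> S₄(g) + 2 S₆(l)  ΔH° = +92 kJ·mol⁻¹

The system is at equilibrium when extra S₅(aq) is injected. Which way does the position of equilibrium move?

right

Adding S₅ (aq), a reactant, drives the reaction to the right.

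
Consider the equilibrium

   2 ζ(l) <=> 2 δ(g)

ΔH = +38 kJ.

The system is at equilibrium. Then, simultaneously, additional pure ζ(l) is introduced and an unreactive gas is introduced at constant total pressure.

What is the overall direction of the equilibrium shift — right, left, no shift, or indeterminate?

ζ is a pure liquid; its activity is 1 regardless of amount, so Q is unaffected — no shift from this change.
Adding inert gas at constant total pressure expands the volume and lowers every reacting partial pressure. With Δn_gas = 2 − 0 = +2, Q moves away from K toward the side with fewer gas moles, so the system shifts toward the side with more gas moles — to the right.
Only the nonzero effect(s) matter; the net shift is to the right.

right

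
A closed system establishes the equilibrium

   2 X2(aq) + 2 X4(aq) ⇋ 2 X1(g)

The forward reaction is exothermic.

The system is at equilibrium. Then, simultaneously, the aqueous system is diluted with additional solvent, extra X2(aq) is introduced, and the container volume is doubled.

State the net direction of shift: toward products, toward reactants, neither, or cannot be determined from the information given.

Dilution lowers every aqueous concentration by the same factor. Δn_aq = 0 − 4 = -4, so the system shifts toward the side with more dissolved moles — to the left.
Adding X2 (aq), a reactant, drives the reaction to the right.
Gas moles: reactants 0, products 2 (Δn_gas = +2). Expansion shifts the system toward the side with more moles of gas — to the right.
The individual effects push in opposite directions; without quantitative information the net direction cannot be determined.

cannot be determined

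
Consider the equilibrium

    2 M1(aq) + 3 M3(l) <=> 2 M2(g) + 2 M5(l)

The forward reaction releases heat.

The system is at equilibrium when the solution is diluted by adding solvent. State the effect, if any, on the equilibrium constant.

unchanged

The equilibrium constant depends only on temperature. This perturbation may move the position of equilibrium, but since T is unchanged, K itself is unchanged.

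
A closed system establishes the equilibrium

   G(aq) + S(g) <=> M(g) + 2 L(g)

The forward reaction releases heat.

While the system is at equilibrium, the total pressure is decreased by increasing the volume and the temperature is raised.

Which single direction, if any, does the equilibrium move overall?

Gas moles: reactants 1, products 3 (Δn_gas = +2). Expansion shifts the system toward the side with more moles of gas — to the right.
The forward reaction is exothermic. Raising T favours the endothermic direction — shift to the left.
The individual effects push in opposite directions; without quantitative information the net direction cannot be determined.

cannot be determined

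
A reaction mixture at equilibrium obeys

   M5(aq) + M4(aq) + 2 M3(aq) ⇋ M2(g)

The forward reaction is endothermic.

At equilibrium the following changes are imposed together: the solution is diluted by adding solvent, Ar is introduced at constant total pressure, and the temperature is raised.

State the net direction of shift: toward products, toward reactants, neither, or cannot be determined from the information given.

Dilution lowers every aqueous concentration by the same factor. Δn_aq = 0 − 4 = -4, so the system shifts toward the side with more dissolved moles — to the left.
Adding inert gas at constant total pressure expands the volume and lowers every reacting partial pressure. With Δn_gas = 1 − 0 = +1, Q moves away from K toward the side with fewer gas moles, so the system shifts toward the side with more gas moles — to the right.
The forward reaction is endothermic. Raising T favours the endothermic direction — shift to the right.
The individual effects push in opposite directions; without quantitative information the net direction cannot be determined.

cannot be determined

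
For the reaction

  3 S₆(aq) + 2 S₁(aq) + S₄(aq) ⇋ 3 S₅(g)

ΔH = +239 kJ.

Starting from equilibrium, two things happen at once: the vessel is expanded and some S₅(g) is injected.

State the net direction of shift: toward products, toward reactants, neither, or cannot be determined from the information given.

Gas moles: reactants 0, products 3 (Δn_gas = +3). Expansion shifts the system toward the side with more moles of gas — to the right.
Adding S₅ (g), a product, drives the reaction to the left.
The individual effects push in opposite directions; without quantitative information the net direction cannot be determined.

cannot be determined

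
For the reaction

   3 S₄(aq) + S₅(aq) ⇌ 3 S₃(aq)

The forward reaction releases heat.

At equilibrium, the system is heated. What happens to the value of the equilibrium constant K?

decreases

K depends on temperature via the van 't Hoff relation. The forward reaction is exothermic, so raising T decreases K.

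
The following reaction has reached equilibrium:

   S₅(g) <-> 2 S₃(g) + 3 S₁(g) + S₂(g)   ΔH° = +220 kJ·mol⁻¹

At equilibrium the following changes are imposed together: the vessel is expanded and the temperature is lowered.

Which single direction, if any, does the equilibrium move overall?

Gas moles: reactants 1, products 6 (Δn_gas = +5). Expansion shifts the system toward the side with more moles of gas — to the right.
The forward reaction is endothermic. Lowering T favours the exothermic direction — shift to the left.
The individual effects push in opposite directions; without quantitative information the net direction cannot be determined.

cannot be determined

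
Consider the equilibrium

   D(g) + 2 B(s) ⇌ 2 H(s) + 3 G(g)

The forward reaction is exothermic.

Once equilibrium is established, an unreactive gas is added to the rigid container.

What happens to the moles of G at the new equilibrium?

unchanged

At constant volume, adding an inert gas leaves every reacting species' partial pressure unchanged, so Q is unchanged — no shift from this change.
No net shift occurs, so the amount of G is unchanged.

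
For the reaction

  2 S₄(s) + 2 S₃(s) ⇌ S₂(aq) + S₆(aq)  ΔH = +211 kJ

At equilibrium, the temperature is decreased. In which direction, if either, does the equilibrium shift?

The forward reaction is endothermic. Lowering T favours the exothermic direction — shift to the left.

left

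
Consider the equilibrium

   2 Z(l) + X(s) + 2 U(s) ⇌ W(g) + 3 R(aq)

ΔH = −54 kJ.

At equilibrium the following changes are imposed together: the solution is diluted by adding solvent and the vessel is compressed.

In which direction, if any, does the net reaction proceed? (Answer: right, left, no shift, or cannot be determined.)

cannot be determined

Dilution lowers every aqueous concentration by the same factor. Δn_aq = 3 − 0 = +3, so the system shifts toward the side with more dissolved moles — to the right.
Gas moles: reactants 0, products 1 (Δn_gas = +1). Compression shifts the system toward the side with fewer moles of gas — to the left.
The individual effects push in opposite directions; without quantitative information the net direction cannot be determined.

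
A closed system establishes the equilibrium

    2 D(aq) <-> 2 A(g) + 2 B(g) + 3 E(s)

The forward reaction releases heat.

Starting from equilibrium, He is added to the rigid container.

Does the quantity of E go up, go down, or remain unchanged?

unchanged

At constant volume, adding an inert gas leaves every reacting species' partial pressure unchanged, so Q is unchanged — no shift from this change.
No net shift occurs, so the amount of E is unchanged.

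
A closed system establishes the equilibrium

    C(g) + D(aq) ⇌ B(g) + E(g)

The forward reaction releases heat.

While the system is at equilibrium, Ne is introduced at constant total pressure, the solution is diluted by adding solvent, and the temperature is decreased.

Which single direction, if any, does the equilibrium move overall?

Adding inert gas at constant total pressure expands the volume and lowers every reacting partial pressure. With Δn_gas = 2 − 1 = +1, Q moves away from K toward the side with fewer gas moles, so the system shifts toward the side with more gas moles — to the right.
Dilution lowers every aqueous concentration by the same factor. Δn_aq = 0 − 1 = -1, so the system shifts toward the side with more dissolved moles — to the left.
The forward reaction is exothermic. Lowering T favours the exothermic direction — shift to the right.
The individual effects push in opposite directions; without quantitative information the net direction cannot be determined.

cannot be determined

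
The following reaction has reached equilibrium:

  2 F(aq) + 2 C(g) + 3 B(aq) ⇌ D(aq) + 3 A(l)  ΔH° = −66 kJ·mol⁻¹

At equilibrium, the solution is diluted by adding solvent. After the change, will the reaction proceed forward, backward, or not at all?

left

Dilution lowers every aqueous concentration by the same factor. Δn_aq = 1 − 5 = -4, so the system shifts toward the side with more dissolved moles — to the left.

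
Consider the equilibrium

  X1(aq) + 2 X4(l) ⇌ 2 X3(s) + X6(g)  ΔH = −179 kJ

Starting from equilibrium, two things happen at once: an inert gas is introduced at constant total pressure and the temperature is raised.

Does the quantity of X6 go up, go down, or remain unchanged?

Adding inert gas at constant total pressure expands the volume and lowers every reacting partial pressure. With Δn_gas = 1 − 0 = +1, Q moves away from K toward the side with fewer gas moles, so the system shifts toward the side with more gas moles — to the right.
The forward reaction is exothermic. Raising T favours the endothermic direction — shift to the left.
The two effects oppose each other, so the net shift — and hence the change in X6 — cannot be determined from the given information.

cannot be determined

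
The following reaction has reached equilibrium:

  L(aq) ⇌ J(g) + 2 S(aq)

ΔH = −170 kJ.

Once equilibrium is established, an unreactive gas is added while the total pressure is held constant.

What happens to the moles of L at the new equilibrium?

Adding inert gas at constant total pressure expands the volume and lowers every reacting partial pressure. With Δn_gas = 1 − 0 = +1, Q moves away from K toward the side with fewer gas moles, so the system shifts toward the side with more gas moles — to the right.
The net shift is to the right. L is a reactant, so its amount decreases.

decreases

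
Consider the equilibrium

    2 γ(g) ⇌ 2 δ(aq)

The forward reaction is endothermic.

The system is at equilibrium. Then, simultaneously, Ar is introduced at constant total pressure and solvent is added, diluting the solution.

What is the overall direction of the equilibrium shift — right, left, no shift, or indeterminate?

cannot be determined

Adding inert gas at constant total pressure expands the volume and lowers every reacting partial pressure. With Δn_gas = 0 − 2 = -2, Q moves away from K toward the side with fewer gas moles, so the system shifts toward the side with more gas moles — to the left.
Dilution lowers every aqueous concentration by the same factor. Δn_aq = 2 − 0 = +2, so the system shifts toward the side with more dissolved moles — to the right.
The individual effects push in opposite directions; without quantitative information the net direction cannot be determined.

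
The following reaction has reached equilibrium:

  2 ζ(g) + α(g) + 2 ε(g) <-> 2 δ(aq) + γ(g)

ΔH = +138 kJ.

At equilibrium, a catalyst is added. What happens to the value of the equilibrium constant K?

The equilibrium constant depends only on temperature. This perturbation changes neither the position of equilibrium nor K.

unchanged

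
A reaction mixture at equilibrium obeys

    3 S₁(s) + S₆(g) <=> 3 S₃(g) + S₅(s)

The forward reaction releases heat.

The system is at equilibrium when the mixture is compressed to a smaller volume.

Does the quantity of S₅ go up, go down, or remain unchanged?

Gas moles: reactants 1, products 3 (Δn_gas = +2). Compression shifts the system toward the side with fewer moles of gas — to the left.
The net shift is to the left. S₅ is a product, so its amount decreases.

decreases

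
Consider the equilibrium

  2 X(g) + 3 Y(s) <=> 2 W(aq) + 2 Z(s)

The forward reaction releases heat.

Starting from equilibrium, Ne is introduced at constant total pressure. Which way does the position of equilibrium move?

left

Adding inert gas at constant total pressure expands the volume and lowers every reacting partial pressure. With Δn_gas = 0 − 2 = -2, Q moves away from K toward the side with fewer gas moles, so the system shifts toward the side with more gas moles — to the left.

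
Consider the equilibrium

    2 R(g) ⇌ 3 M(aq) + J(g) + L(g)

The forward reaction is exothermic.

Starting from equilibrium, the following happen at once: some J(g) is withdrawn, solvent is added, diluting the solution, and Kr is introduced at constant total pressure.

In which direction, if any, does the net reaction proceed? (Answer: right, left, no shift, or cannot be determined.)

Removing J (g), a product, drives the reaction to the right.
Dilution lowers every aqueous concentration by the same factor. Δn_aq = 3 − 0 = +3, so the system shifts toward the side with more dissolved moles — to the right.
Adding inert gas at constant total pressure expands the volume, scaling every reacting partial pressure by the same factor. Δn_gas = 2 − 2 = 0, so Q is unchanged — no shift.
Only the nonzero effect(s) matter; the net shift is to the right.

right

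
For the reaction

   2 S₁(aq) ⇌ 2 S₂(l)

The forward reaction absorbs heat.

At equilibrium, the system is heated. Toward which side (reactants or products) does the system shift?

right

The forward reaction is endothermic. Raising T favours the endothermic direction — shift to the right.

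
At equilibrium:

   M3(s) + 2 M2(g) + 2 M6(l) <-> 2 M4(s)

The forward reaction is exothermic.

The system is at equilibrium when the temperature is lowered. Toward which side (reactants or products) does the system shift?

right

The forward reaction is exothermic. Lowering T favours the exothermic direction — shift to the right.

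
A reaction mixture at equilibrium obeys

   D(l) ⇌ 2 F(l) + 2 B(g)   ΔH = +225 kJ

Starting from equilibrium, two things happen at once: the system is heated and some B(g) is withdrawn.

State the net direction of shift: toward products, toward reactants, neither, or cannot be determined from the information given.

right

The forward reaction is endothermic. Raising T favours the endothermic direction — shift to the right.
Removing B (g), a product, drives the reaction to the right.
All effects act in the same direction — net shift to the right.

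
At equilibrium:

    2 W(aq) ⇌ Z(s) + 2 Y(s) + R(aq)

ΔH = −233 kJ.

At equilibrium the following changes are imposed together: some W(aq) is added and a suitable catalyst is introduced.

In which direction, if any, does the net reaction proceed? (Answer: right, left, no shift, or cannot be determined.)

Adding W (aq), a reactant, drives the reaction to the right.
A catalyst speeds both forward and reverse rates equally; it changes neither Q nor K — no shift from this change.
Only the nonzero effect(s) matter; the net shift is to the right.

right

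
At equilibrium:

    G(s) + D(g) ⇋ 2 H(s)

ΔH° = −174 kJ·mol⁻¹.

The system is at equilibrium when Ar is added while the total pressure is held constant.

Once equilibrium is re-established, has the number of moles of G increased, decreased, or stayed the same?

Adding inert gas at constant total pressure expands the volume and lowers every reacting partial pressure. With Δn_gas = 0 − 1 = -1, Q moves away from K toward the side with fewer gas moles, so the system shifts toward the side with more gas moles — to the left.
The net shift is to the left. G is a reactant, so its amount increases.

increases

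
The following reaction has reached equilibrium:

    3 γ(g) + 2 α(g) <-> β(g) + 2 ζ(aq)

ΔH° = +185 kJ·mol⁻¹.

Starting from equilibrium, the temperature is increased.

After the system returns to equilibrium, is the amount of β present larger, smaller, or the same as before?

increases

The forward reaction is endothermic. Raising T favours the endothermic direction — shift to the right.
The net shift is to the right. β is a product, so its amount increases.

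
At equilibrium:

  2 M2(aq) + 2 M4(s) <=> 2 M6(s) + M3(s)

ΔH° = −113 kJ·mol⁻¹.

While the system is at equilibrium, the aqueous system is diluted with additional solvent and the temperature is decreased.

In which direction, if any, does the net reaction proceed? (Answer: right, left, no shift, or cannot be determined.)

Dilution lowers every aqueous concentration by the same factor. Δn_aq = 0 − 2 = -2, so the system shifts toward the side with more dissolved moles — to the left.
The forward reaction is exothermic. Lowering T favours the exothermic direction — shift to the right.
The individual effects push in opposite directions; without quantitative information the net direction cannot be determined.

cannot be determined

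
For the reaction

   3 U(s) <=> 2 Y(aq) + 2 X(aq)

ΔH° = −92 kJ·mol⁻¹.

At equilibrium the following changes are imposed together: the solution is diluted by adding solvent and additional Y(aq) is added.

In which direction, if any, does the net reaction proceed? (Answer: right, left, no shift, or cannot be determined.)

cannot be determined

Dilution lowers every aqueous concentration by the same factor. Δn_aq = 4 − 0 = +4, so the system shifts toward the side with more dissolved moles — to the right.
Adding Y (aq), a product, drives the reaction to the left.
The individual effects push in opposite directions; without quantitative information the net direction cannot be determined.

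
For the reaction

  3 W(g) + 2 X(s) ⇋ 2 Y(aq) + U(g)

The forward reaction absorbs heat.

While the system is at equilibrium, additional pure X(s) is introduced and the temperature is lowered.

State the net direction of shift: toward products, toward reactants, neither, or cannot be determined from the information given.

left

X is a pure solid; its activity is 1 regardless of amount, so Q is unaffected — no shift from this change.
The forward reaction is endothermic. Lowering T favours the exothermic direction — shift to the left.
Only the nonzero effect(s) matter; the net shift is to the left.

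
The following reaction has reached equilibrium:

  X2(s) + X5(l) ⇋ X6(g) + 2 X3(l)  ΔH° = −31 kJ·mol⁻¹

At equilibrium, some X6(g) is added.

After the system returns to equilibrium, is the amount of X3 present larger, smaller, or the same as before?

decreases

Adding X6 (g), a product, drives the reaction to the left.
The net shift is to the left. X3 is a product, so its amount decreases.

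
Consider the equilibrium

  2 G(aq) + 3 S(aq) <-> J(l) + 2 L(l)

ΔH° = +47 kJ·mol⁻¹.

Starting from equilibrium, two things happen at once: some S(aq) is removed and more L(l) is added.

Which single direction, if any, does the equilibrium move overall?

Removing S (aq), a reactant, drives the reaction to the left.
L is a pure liquid; its activity is 1 regardless of amount, so Q is unaffected — no shift from this change.
Only the nonzero effect(s) matter; the net shift is to the left.

left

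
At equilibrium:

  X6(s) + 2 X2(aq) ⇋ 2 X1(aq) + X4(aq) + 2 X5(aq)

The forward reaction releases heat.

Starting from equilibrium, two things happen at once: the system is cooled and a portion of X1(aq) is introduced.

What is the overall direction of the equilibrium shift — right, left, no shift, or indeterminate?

cannot be determined

The forward reaction is exothermic. Lowering T favours the exothermic direction — shift to the right.
Adding X1 (aq), a product, drives the reaction to the left.
The individual effects push in opposite directions; without quantitative information the net direction cannot be determined.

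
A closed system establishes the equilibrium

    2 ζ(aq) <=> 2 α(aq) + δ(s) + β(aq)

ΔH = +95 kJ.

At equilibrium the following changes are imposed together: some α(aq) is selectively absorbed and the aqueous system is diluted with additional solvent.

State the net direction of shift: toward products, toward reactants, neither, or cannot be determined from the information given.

Removing α (aq), a product, drives the reaction to the right.
Dilution lowers every aqueous concentration by the same factor. Δn_aq = 3 − 2 = +1, so the system shifts toward the side with more dissolved moles — to the right.
All effects act in the same direction — net shift to the right.

right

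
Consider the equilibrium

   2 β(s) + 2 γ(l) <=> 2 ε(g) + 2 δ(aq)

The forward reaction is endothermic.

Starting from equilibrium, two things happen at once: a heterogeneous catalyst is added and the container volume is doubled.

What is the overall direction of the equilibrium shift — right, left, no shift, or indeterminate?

right

A catalyst speeds both forward and reverse rates equally; it changes neither Q nor K — no shift from this change.
Gas moles: reactants 0, products 2 (Δn_gas = +2). Expansion shifts the system toward the side with more moles of gas — to the right.
Only the nonzero effect(s) matter; the net shift is to the right.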